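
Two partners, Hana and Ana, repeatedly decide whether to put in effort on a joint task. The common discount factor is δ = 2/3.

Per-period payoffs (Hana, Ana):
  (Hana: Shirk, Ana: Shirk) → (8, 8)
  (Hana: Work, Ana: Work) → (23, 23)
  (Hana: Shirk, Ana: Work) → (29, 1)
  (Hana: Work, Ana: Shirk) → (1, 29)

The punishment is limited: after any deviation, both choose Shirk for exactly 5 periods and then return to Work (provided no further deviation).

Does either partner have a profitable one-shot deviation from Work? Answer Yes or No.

No

Comparing payoff streams over the 6 periods until play realigns: cooperate → 23(1+δ+…+δ^5); deviate → 29 + 8(δ+…+δ^5).
Cooperation is sustained iff (23−8)(δ+…+δ^5) ≥ 29−23.
δ+…+δ^5 = 2/3·(1−(2/3)^5)/(1−2/3) = 1.7366, and (29−23)/(23−8) = 0.4000.
1.7366 ≥ 0.4000, so cooperation is sustainable.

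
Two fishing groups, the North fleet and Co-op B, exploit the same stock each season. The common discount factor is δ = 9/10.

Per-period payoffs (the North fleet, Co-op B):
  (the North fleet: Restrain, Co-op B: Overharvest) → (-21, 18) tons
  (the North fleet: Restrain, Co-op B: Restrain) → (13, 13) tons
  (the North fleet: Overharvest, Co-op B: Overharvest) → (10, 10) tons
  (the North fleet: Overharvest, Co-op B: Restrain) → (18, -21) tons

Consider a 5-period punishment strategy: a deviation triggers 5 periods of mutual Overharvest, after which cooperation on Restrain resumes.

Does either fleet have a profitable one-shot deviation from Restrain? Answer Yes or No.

No

A one-shot deviation gives 18 now, then 10 for 5 periods, then back to 13.
Gain from deviating: (18−13) today; loss: (13−10) in each of the next 5 periods.
No-deviation condition: (13−10)(δ+…+δ^5) ≥ 18−13, i.e. δ+…+δ^5 ≥ 5/3.
At δ = 9/10: δ+…+δ^5 = 3.6856 ≥ 1.6667.
So cooperation is sustainable.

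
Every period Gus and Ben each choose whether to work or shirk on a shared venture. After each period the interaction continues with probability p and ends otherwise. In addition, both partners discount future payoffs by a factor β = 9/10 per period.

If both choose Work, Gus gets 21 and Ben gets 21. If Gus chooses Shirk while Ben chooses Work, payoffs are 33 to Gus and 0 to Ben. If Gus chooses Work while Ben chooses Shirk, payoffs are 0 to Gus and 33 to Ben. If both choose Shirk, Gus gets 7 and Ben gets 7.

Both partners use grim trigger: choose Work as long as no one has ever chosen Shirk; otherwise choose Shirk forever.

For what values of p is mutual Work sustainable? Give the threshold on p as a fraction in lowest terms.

Expected continuation weight on next period's payoff is β·p = 9/10·p, which plays the role of the discount factor.
Cooperation requires 9/10·p ≥ (33−21)/(33−7) = 6/13, hence p ≥ 20/39.

20/39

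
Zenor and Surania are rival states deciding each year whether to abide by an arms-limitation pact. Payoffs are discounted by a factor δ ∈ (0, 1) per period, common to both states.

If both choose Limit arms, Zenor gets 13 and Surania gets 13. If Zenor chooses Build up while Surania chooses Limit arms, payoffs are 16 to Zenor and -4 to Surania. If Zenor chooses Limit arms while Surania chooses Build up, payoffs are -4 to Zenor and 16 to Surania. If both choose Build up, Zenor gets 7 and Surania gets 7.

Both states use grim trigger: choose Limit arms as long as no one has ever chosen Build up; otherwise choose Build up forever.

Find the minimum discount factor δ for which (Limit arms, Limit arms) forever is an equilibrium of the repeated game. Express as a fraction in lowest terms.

One-period gain from deviating is 16 − 13 = 3. The loss is 13 − 7 = 6 in every subsequent period, with present value 6·δ/(1−δ).
Deviation is unprofitable when 6·δ/(1−δ) ≥ 3, i.e. δ/(1−δ) ≥ 1/2.
Equivalently δ ≥ 3/(3+6) = 1/3.

1/3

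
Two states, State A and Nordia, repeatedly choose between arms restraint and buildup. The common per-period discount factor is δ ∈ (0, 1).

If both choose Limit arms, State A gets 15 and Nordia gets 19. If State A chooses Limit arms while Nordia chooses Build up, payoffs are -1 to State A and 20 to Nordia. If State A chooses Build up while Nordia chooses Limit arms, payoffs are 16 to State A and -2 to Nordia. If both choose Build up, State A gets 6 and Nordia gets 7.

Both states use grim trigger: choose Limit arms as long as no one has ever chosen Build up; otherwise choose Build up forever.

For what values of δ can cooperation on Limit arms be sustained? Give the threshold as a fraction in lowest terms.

1/10

State A's threshold: (16−15)/(16−6) = 1/10.
Nordia's threshold: (20−19)/(20−7) = 1/13.
1/10 > 1/13, so State A binds and δ* = 1/10.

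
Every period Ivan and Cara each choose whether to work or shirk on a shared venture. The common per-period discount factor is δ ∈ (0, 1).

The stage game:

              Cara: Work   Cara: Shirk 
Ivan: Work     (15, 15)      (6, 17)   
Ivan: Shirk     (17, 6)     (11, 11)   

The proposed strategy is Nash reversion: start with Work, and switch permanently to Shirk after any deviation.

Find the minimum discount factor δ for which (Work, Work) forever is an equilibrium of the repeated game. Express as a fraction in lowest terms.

Cooperation forever yields 15 each period: 15/(1−δ).
Deviating yields 17 once, then 11 forever: 17 + 11δ/(1−δ).
No profitable deviation requires 15/(1−δ) ≥ 17 + 11δ/(1−δ).
Multiplying by (1−δ): 15 ≥ 17(1−δ) + 11δ = 17 − 6δ.
So 6δ ≥ 2, i.e. δ ≥ 2/6 = 1/3.

1/3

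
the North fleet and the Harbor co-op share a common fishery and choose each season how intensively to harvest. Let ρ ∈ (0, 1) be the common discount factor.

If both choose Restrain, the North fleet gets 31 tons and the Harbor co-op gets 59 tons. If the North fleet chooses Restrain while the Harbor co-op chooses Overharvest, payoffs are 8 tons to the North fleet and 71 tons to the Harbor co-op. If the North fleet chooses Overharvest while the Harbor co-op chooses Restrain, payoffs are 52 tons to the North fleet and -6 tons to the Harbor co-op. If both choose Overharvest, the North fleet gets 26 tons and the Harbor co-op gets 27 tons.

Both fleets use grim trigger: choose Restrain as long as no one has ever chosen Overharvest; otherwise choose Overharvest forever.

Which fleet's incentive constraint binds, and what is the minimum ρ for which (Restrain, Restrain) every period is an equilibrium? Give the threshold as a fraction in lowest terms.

the North fleet; ρ ≥ 21/26

the North fleet: cooperation gives 31 each period; deviation gives 52 once then 26 forever.
  31/(1−ρ) ≥ 52 + 26ρ/(1−ρ) ⇒ ρ ≥ 21/26.
the Harbor co-op: cooperation gives 59 each period; deviation gives 71 once then 27 forever.
  ρ ≥ 12/44 = 3/11.
Both must hold, so the binding constraint is the North fleet's: ρ ≥ 21/26.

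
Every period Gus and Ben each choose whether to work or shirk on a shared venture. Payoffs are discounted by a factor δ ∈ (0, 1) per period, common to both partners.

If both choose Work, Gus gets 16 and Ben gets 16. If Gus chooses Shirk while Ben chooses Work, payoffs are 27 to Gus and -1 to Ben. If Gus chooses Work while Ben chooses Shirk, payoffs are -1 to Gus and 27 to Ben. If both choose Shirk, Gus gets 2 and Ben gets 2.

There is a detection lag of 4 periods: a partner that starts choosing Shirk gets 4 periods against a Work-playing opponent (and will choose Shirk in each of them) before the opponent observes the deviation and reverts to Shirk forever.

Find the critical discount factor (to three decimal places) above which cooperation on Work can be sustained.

0.814

A deviator earns 27 for 4 periods, then 2 forever; cooperating earns 16 forever. Multiplying the IC by (1−δ):
16 ≥ 27(1−δ^4) + 2δ^4, so 25·δ^4 ≥ 11 and δ^4 ≥ 11/25.
δ ≥ (11/25)^(1/4) ≈ 0.814.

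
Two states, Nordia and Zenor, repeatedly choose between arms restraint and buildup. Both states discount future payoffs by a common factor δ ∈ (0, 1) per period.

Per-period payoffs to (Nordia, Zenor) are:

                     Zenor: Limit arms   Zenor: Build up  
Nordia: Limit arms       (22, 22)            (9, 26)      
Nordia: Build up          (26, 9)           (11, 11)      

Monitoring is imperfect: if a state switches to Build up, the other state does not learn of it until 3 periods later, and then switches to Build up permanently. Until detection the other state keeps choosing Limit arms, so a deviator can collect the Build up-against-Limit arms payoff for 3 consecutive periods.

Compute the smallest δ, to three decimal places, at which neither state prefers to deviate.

0.644

A deviator earns 26 for 3 periods, then 11 forever; cooperating earns 22 forever. Multiplying the IC by (1−δ):
22 ≥ 26(1−δ^3) + 11δ^3, so 15·δ^3 ≥ 4 and δ^3 ≥ 4/15.
δ ≥ (4/15)^(1/3) ≈ 0.644.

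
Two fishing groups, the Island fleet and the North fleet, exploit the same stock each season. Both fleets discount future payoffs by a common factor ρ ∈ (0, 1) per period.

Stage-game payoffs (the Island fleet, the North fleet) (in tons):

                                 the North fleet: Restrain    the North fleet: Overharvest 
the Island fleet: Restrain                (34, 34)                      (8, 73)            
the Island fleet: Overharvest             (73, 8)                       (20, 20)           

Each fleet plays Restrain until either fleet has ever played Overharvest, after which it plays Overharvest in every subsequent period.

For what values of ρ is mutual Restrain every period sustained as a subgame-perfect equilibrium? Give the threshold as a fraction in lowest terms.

39/53

Cooperation forever yields 34 each period: 34/(1−ρ).
Deviating yields 73 once, then 20 forever: 73 + 20ρ/(1−ρ).
No profitable deviation requires 34/(1−ρ) ≥ 73 + 20ρ/(1−ρ).
Multiplying by (1−ρ): 34 ≥ 73(1−ρ) + 20ρ = 73 − 53ρ.
So 53ρ ≥ 39, i.e. ρ ≥ 39/53.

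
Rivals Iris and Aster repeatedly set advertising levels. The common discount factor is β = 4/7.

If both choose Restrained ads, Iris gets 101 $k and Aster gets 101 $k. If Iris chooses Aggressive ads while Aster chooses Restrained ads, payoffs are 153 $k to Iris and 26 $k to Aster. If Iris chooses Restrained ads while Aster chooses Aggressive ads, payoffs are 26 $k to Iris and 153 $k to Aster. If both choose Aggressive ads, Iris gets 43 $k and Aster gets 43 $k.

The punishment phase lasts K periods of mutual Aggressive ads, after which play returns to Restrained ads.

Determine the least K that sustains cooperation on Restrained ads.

IC: β(1−β^K)/(1−β) ≥ (153−101)/(101−43) = 26/29.
With β = 4/7: need 1 − β^K ≥ 26/29·(1−4/7)/(4/7), i.e. β^K ≤ 0.3276.
Since (4/7)^1 = 0.5714 and (4/7)^2 = 0.3265, the smallest such K is 2.

2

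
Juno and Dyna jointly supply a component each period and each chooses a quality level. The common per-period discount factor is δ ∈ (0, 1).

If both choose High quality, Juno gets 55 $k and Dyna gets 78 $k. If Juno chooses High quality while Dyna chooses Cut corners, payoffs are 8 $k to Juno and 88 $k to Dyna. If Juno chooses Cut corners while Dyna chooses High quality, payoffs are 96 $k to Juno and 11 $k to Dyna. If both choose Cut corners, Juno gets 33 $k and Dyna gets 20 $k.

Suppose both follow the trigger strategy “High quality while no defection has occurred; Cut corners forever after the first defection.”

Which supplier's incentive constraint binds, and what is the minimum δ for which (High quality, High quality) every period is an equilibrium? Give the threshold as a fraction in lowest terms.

Juno; δ ≥ 41/63

Juno: cooperation gives 55 each period; deviation gives 96 once then 33 forever.
  55/(1−δ) ≥ 96 + 33δ/(1−δ) ⇒ δ ≥ 41/63.
Dyna: cooperation gives 78 each period; deviation gives 88 once then 20 forever.
  δ ≥ 10/68 = 5/34.
Both must hold, so the binding constraint is Juno's: δ ≥ 41/63.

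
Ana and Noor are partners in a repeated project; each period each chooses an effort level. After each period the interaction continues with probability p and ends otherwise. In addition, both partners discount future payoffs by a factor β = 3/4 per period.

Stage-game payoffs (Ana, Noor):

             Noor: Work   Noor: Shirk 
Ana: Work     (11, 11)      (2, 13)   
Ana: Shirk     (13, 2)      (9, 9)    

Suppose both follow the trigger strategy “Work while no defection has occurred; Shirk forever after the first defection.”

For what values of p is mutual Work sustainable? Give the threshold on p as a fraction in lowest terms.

2/3

Expected continuation weight on next period's payoff is β·p = 3/4·p, which plays the role of the discount factor.
Cooperation requires 3/4·p ≥ (13−11)/(13−9) = 1/2, hence p ≥ 2/3.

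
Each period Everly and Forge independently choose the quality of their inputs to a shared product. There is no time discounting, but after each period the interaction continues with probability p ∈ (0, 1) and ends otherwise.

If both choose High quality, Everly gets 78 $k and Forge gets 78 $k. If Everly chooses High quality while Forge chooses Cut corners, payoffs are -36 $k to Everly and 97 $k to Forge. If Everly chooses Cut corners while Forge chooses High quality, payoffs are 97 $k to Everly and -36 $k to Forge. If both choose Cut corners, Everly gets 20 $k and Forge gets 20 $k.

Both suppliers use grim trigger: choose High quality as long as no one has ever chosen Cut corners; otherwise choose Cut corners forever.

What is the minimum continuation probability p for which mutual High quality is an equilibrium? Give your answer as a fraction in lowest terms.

19/77

Expected cooperation value is 78 + p·78 + p²·78 + … = 78/(1−p); deviation gives 97 + p·20/(1−p).
78 ≥ 97(1−p) + 20p ⇒ 77p ≥ 19 ⇒ p ≥ 19/77.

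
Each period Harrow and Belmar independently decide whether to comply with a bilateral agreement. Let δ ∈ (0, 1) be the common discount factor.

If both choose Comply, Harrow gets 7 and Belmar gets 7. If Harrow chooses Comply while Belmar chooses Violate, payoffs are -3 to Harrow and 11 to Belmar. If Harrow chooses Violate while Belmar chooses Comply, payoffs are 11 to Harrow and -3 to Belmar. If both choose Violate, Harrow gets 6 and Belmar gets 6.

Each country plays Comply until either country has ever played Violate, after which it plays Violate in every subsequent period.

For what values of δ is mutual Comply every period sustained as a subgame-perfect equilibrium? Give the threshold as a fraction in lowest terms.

4/5

Under grim trigger the critical discount factor is (T−C)/(T−P) with T = 11, C = 7, P = 6.
δ* = (11−7)/(11−6) = 4/5.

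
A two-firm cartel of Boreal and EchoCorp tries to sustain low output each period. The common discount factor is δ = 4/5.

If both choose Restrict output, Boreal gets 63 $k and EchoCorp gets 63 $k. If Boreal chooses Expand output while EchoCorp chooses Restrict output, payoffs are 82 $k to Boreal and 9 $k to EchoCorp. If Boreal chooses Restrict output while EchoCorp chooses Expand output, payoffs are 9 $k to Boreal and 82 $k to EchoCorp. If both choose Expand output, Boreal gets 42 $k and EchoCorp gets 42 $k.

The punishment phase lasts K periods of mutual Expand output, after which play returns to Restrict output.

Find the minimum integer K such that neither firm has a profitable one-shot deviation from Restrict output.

2

Need Σ_{k=1}^{K} δ^k ≥ (82−63)/(63−42) = 0.9048 at δ = 4/5.
At K = 1 the sum is 0.8000 < 0.9048; at K = 2 it is 1.4400 ≥ 0.9048.
So the minimum punishment length is K = 2.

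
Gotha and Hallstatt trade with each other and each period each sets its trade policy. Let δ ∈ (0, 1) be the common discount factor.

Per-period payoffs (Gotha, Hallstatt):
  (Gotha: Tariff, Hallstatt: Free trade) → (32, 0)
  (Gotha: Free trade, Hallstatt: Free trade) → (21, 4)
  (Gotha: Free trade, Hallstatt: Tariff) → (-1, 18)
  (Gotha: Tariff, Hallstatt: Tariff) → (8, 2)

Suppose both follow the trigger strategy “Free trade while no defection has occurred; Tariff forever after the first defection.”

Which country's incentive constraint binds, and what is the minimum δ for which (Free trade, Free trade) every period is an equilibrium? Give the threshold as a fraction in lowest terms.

Gotha: cooperation gives 21 each period; deviation gives 32 once then 8 forever.
  21/(1−δ) ≥ 32 + 8δ/(1−δ) ⇒ δ ≥ 11/24.
Hallstatt: cooperation gives 4 each period; deviation gives 18 once then 2 forever.
  δ ≥ 14/16 = 7/8.
Both must hold, so the binding constraint is Hallstatt's: δ ≥ 7/8.

Hallstatt; δ ≥ 7/8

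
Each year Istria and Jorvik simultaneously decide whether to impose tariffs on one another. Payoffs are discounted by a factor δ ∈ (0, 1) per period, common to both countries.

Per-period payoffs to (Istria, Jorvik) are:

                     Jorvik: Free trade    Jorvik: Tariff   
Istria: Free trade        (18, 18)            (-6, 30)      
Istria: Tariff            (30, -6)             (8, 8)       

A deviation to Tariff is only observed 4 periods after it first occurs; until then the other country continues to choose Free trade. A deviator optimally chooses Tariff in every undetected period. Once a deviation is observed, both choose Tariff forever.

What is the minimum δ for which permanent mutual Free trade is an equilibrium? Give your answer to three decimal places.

0.859

Deviating for the 4 undetected periods gains 30−18 = 12 per period over cooperation, then loses 18−8 = 10 per period forever once punishment starts.
Gain: 12(1 + δ + … + δ^3); loss: 10·δ^4/(1−δ).
No profitable deviation ⇔ 12(1−δ^4) ≤ 10·δ^4, i.e. δ^4 ≥ 12/(12+10) = 6/11.
Hence δ ≥ (6/11)^(1/4) ≈ 0.859.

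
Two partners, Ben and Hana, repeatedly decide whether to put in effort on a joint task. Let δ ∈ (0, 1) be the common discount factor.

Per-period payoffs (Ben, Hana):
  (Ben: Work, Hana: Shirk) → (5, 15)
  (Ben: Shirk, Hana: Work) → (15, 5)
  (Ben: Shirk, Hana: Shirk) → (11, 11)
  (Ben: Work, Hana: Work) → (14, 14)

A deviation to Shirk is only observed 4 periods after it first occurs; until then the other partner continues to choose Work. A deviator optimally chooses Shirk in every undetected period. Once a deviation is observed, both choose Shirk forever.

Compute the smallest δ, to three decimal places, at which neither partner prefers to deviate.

Deviating for the 4 undetected periods gains 15−14 = 1 per period over cooperation, then loses 14−11 = 3 per period forever once punishment starts.
Gain: 1(1 + δ + … + δ^3); loss: 3·δ^4/(1−δ).
No profitable deviation ⇔ 1(1−δ^4) ≤ 3·δ^4, i.e. δ^4 ≥ 1/(1+3) = 1/4.
Hence δ ≥ (1/4)^(1/4) ≈ 0.707.

0.707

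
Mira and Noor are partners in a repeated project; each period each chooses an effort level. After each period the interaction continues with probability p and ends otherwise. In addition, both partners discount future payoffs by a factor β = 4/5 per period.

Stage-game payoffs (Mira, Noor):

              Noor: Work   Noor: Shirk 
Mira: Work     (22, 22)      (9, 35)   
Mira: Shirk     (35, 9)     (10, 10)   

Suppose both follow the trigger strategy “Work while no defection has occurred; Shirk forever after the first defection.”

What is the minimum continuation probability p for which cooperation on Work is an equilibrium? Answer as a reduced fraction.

13/20

Expected continuation weight on next period's payoff is β·p = 4/5·p, which plays the role of the discount factor.
Cooperation requires 4/5·p ≥ (35−22)/(35−10) = 13/25, hence p ≥ 13/20.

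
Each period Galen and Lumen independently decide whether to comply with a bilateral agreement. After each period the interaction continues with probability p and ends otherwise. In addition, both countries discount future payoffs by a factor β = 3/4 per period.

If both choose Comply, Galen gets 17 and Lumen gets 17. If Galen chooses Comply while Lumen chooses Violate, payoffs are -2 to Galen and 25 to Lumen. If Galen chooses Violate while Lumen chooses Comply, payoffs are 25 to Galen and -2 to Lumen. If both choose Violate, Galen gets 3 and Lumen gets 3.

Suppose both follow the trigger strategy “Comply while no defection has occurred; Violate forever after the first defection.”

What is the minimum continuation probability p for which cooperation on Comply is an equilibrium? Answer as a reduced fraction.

With continuation probability p and discount β, the effective per-period discount factor is βp.
Grim-trigger IC: βp ≥ (25−17)/(25−3) = 4/11.
So p ≥ (4/11)/(3/4) = 16/33.

16/33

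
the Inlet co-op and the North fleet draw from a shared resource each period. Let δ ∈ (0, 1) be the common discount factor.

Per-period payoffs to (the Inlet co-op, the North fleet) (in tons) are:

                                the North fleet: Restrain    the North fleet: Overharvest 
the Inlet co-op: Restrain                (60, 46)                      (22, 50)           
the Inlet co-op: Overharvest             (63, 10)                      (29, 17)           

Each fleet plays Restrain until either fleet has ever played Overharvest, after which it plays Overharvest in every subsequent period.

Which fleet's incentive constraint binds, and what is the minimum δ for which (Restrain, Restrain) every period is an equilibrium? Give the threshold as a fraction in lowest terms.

the North fleet; δ ≥ 4/33

the Inlet co-op's threshold: (63−60)/(63−29) = 3/34.
the North fleet's threshold: (50−46)/(50−17) = 4/33.
3/34 < 4/33, so the North fleet binds and δ* = 4/33.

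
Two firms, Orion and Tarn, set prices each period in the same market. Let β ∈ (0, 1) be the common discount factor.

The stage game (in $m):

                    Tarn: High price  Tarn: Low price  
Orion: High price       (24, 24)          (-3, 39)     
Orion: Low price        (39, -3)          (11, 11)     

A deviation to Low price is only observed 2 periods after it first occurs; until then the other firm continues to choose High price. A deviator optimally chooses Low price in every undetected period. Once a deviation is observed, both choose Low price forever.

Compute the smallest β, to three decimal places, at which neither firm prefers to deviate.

The best deviation is to choose Low price for all 2 undetected periods, earning 39 each, then 11 forever once detected.
Deviation value: 39(1−β^2)/(1−β) + 11β^2/(1−β); cooperation value: 24/(1−β).
IC: 24 ≥ 39(1−β^2) + 11β^2 = 39 − 28β^2.
So β^2 ≥ 15/28, giving β ≥ (15/28)^(1/2) ≈ 0.732.

0.732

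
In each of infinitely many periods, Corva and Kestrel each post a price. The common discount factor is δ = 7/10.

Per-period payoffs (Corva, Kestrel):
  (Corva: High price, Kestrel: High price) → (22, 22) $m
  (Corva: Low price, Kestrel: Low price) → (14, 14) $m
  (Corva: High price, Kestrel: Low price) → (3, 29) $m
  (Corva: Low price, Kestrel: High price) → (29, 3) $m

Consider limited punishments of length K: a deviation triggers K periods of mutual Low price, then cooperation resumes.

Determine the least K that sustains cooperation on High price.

2

No profitable deviation requires (22−14)(δ+…+δ^K) ≥ 29−22, i.e. δ+…+δ^K ≥ 7/8 ≈ 0.8750.
With δ = 7/10, the partial sums are K=1: 0.7000, K=2: 1.1900.
K = 2 is the first length at which the sum reaches 0.8750.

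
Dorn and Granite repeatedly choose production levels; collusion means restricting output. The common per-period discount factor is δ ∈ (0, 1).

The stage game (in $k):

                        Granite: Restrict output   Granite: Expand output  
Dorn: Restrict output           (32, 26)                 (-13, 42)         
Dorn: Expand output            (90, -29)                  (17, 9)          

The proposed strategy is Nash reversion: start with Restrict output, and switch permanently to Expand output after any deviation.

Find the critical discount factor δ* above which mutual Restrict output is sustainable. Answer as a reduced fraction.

Dorn's threshold: (90−32)/(90−17) = 58/73.
Granite's threshold: (42−26)/(42−9) = 16/33.
58/73 > 16/33, so Dorn binds and δ* = 58/73.

58/73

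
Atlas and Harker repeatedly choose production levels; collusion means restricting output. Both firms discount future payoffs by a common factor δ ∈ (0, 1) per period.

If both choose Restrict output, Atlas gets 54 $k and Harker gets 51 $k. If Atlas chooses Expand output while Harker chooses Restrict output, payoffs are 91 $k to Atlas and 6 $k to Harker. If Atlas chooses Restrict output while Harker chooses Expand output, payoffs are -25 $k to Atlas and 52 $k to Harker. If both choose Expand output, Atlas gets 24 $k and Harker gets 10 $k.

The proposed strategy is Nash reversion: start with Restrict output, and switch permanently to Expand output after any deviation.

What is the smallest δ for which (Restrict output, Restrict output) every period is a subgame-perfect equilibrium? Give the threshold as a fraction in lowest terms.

Atlas's threshold: (91−54)/(91−24) = 37/67.
Harker's threshold: (52−51)/(52−10) = 1/42.
37/67 > 1/42, so Atlas binds and δ* = 37/67.

37/67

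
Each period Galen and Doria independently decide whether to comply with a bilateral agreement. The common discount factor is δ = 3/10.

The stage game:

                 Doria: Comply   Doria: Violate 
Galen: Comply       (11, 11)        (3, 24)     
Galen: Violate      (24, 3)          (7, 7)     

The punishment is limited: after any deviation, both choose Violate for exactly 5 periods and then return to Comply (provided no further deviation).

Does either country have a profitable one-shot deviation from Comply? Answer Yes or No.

Comparing payoff streams over the 6 periods until play realigns: cooperate → 11(1+δ+…+δ^5); deviate → 24 + 7(δ+…+δ^5).
Cooperation is sustained iff (11−7)(δ+…+δ^5) ≥ 24−11.
δ+…+δ^5 = 3/10·(1−(3/10)^5)/(1−3/10) = 0.4275, and (24−11)/(11−7) = 3.2500.
0.4275 < 3.2500, so cooperation is not sustainable.

Yes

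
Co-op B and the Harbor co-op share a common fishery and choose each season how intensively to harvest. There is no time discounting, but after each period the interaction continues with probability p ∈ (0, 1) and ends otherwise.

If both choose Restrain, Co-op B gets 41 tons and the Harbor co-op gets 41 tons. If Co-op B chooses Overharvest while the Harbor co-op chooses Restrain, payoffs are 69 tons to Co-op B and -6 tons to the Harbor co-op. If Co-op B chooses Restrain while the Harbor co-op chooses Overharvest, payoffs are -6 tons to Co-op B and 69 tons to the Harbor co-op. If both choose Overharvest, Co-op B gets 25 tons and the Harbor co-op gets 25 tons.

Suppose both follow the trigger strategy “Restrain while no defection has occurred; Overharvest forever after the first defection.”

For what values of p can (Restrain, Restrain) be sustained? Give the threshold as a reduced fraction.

7/11

With no time discounting, the continuation probability p plays the role of the discount factor.
Grim-trigger IC: 41/(1−p) ≥ 69 + 25p/(1−p) ⇒ p ≥ (69−41)/(69−25) = 7/11.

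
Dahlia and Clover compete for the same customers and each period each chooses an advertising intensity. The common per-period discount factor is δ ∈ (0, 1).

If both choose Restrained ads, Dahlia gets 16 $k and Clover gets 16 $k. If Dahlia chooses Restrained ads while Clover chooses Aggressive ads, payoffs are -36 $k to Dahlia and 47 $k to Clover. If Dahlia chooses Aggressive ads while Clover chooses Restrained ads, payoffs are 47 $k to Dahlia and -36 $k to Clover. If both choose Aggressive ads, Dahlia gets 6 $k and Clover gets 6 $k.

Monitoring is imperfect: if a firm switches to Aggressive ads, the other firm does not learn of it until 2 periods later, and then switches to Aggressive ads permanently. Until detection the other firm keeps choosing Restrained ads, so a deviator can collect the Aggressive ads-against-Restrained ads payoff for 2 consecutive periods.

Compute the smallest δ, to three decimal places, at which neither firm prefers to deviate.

The best deviation is to choose Aggressive ads for all 2 undetected periods, earning 47 each, then 6 forever once detected.
Deviation value: 47(1−δ^2)/(1−δ) + 6δ^2/(1−δ); cooperation value: 16/(1−δ).
IC: 16 ≥ 47(1−δ^2) + 6δ^2 = 47 − 41δ^2.
So δ^2 ≥ 31/41, giving δ ≥ (31/41)^(1/2) ≈ 0.870.

0.870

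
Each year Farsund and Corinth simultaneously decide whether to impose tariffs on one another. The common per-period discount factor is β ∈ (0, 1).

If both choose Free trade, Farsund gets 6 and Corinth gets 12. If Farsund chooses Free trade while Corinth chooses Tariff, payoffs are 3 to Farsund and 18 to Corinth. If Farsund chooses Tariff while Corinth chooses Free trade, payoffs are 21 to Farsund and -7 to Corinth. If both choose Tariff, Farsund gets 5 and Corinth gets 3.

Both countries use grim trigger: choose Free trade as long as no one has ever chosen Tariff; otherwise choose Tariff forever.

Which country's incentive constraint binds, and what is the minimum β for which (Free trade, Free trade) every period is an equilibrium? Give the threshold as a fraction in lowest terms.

Farsund's threshold: (21−6)/(21−5) = 15/16.
Corinth's threshold: (18−12)/(18−3) = 2/5.
15/16 > 2/5, so Farsund binds and β* = 15/16.

Farsund; β ≥ 15/16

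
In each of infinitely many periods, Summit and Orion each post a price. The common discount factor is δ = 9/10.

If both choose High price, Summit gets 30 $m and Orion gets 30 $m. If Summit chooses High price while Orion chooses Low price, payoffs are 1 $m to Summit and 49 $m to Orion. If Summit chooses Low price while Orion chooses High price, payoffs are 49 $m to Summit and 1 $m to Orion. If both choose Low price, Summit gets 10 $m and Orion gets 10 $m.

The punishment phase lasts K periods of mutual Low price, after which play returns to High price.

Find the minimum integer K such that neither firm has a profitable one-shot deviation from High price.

IC: δ(1−δ^K)/(1−δ) ≥ (49−30)/(30−10) = 19/20.
With δ = 9/10: need 1 − δ^K ≥ 19/20·(1−9/10)/(9/10), i.e. δ^K ≤ 0.8944.
Since (9/10)^1 = 0.9000 and (9/10)^2 = 0.8100, the smallest such K is 2.

2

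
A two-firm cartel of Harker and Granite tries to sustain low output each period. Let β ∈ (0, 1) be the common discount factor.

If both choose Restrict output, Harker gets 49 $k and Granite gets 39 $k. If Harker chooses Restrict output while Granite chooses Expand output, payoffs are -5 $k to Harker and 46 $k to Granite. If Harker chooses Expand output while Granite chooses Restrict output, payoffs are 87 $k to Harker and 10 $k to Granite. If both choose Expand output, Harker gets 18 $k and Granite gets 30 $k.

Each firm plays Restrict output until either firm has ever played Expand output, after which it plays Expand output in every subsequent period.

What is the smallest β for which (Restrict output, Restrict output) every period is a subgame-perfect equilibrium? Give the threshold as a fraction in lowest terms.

38/69

Harker's threshold: (87−49)/(87−18) = 38/69.
Granite's threshold: (46−39)/(46−30) = 7/16.
38/69 > 7/16, so Harker binds and β* = 38/69.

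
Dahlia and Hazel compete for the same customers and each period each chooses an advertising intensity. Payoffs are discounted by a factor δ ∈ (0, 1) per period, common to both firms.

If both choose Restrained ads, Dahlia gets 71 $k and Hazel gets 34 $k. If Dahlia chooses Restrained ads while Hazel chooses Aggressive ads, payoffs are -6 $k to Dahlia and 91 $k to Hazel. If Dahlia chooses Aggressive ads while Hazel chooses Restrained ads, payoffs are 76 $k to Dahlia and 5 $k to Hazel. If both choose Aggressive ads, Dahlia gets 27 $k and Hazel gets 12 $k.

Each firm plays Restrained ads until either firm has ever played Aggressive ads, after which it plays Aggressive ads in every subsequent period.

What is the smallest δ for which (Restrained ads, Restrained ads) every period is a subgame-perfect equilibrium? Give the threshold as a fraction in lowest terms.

For Dahlia: deviation gain 76−71 = 5, per-period punishment loss 71−27 = 44. IC gives δ ≥ 5/49.
For Hazel: gain 57, loss 22 per period, so δ ≥ 57/79.
The tighter constraint is Hazel's, so cooperation needs δ ≥ 57/79.

57/79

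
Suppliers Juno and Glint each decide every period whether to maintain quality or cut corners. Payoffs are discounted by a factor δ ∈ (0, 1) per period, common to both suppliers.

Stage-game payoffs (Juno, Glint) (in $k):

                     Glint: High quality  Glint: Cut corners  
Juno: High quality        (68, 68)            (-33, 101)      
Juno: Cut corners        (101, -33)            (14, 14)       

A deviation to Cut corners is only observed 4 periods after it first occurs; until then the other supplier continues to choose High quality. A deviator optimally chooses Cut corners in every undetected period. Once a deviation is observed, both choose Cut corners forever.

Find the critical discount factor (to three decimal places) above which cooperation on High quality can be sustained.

A deviator earns 101 for 4 periods, then 14 forever; cooperating earns 68 forever. Multiplying the IC by (1−δ):
68 ≥ 101(1−δ^4) + 14δ^4, so 87·δ^4 ≥ 33 and δ^4 ≥ 11/29.
δ ≥ (11/29)^(1/4) ≈ 0.785.

0.785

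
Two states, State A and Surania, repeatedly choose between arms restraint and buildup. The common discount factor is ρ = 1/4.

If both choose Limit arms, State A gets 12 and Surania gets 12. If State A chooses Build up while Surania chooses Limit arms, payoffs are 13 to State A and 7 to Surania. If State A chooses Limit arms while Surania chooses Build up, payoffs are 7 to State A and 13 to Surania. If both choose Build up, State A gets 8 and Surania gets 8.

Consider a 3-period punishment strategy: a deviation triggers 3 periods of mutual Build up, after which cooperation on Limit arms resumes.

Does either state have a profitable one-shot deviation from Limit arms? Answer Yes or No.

No

IC: ρ+…+ρ^3 ≥ (13−12)/(12−8) = 1/4.
At ρ = 1/4: partial sum = 0.3281 ≥ 0.2500. Cooperation sustainable.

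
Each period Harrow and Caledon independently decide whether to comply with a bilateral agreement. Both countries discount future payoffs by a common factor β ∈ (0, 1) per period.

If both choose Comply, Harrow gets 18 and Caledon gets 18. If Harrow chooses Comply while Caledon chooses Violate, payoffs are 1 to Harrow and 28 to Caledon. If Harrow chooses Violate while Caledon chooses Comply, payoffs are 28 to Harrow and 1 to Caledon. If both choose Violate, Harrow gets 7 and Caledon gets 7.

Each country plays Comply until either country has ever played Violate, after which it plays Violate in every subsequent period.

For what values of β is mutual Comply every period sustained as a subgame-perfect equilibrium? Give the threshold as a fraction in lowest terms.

18/(1−β) ≥ 28 + 7β/(1−β)
18 ≥ 28 − 21β
β ≥ 10/21.

10/21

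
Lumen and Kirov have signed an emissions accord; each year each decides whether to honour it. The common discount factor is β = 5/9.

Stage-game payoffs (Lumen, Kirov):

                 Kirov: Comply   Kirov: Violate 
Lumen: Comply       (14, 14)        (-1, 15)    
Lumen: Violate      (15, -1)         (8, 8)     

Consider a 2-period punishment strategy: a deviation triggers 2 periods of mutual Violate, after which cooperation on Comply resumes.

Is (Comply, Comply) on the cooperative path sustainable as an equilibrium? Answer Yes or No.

Yes

IC: β+…+β^2 ≥ (15−14)/(14−8) = 1/6.
At β = 5/9: partial sum = 0.8642 ≥ 0.1667. Cooperation sustainable.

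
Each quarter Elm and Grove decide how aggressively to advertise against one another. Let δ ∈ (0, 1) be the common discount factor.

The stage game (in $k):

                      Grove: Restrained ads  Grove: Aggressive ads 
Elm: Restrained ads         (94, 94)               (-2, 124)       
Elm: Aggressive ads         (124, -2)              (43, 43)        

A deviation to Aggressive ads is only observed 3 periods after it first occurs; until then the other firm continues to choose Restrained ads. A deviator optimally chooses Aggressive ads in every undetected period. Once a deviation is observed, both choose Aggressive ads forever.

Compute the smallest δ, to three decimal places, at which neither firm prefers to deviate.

A deviator earns 124 for 3 periods, then 43 forever; cooperating earns 94 forever. Multiplying the IC by (1−δ):
94 ≥ 124(1−δ^3) + 43δ^3, so 81·δ^3 ≥ 30 and δ^3 ≥ 10/27.
δ ≥ (10/27)^(1/3) ≈ 0.718.

0.718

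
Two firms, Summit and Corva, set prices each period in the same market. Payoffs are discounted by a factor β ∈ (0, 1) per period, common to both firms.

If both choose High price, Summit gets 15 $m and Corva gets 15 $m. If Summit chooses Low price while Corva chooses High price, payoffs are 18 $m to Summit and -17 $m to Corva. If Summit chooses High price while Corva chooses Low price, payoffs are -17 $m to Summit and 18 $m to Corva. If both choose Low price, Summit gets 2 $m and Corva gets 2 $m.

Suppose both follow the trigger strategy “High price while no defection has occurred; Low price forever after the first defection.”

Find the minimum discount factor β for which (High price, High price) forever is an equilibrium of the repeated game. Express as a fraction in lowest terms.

One-period gain from deviating is 18 − 15 = 3. The loss is 15 − 2 = 13 in every subsequent period, with present value 13·β/(1−β).
Deviation is unprofitable when 13·β/(1−β) ≥ 3, i.e. β/(1−β) ≥ 3/13.
Equivalently β ≥ 3/(3+13) = 3/16.

3/16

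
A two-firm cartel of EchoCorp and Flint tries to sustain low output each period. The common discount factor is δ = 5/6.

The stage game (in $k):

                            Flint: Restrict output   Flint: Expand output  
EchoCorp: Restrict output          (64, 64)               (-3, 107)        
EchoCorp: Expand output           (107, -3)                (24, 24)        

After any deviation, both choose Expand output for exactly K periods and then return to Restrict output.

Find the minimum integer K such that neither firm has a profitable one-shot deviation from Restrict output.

2

No profitable deviation requires (64−24)(δ+…+δ^K) ≥ 107−64, i.e. δ+…+δ^K ≥ 43/40 ≈ 1.0750.
With δ = 5/6, the partial sums are K=1: 0.8333, K=2: 1.5278.
K = 2 is the first length at which the sum reaches 1.0750.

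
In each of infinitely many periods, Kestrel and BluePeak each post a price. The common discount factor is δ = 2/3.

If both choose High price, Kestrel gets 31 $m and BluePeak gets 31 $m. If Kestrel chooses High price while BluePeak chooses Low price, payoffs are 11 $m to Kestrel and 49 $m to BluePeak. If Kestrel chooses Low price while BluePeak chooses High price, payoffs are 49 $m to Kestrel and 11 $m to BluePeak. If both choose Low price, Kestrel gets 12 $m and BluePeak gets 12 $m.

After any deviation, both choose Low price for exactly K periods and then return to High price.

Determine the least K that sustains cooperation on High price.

Need Σ_{k=1}^{K} δ^k ≥ (49−31)/(31−12) = 0.9474 at δ = 2/3.
At K = 1 the sum is 0.6667 < 0.9474; at K = 2 it is 1.1111 ≥ 0.9474.
So the minimum punishment length is K = 2.

2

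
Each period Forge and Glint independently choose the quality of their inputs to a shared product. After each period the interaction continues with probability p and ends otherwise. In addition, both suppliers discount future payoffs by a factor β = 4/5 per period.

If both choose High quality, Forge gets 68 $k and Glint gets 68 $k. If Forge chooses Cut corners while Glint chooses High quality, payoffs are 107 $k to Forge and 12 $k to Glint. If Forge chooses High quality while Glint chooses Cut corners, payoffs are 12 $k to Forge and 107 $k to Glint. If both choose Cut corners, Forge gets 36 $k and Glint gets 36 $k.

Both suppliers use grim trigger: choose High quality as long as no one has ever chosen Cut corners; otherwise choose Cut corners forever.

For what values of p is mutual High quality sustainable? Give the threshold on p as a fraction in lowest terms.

195/284

With continuation probability p and discount β, the effective per-period discount factor is βp.
Grim-trigger IC: βp ≥ (107−68)/(107−36) = 39/71.
So p ≥ (39/71)/(4/5) = 195/284.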